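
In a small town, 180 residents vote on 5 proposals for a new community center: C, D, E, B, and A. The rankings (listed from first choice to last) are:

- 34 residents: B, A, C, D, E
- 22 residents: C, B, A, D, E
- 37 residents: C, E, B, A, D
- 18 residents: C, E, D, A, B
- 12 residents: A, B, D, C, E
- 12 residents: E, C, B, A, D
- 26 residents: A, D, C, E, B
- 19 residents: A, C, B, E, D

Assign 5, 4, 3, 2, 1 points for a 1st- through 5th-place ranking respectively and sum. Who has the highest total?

C: 34·3 + 22·5 + 37·5 + 18·5 + 12·2 + 12·4 + 26·3 + 19·4 = 713
D: 34·2 + 22·2 + 37·1 + 18·3 + 12·3 + 12·1 + 26·4 + 19·1 = 374
E: 34·1 + 22·1 + 37·4 + 18·4 + 12·1 + 12·5 + 26·2 + 19·2 = 438
B: 34·5 + 22·4 + 37·3 + 18·1 + 12·4 + 12·3 + 26·1 + 19·3 = 554
A: 34·4 + 22·3 + 37·2 + 18·2 + 12·5 + 12·2 + 26·5 + 19·5 = 621
C has the highest Borda score (713).

C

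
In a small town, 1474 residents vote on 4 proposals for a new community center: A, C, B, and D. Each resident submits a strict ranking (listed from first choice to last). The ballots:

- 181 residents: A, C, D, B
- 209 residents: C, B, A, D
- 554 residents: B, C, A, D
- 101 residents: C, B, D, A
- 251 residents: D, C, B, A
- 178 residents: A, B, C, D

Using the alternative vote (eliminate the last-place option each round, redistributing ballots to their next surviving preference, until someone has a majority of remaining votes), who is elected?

C

Round 1: A 359, C 310, B 554, D 251. Eliminate D.
Round 2: A 359, C 561, B 554. Eliminate A.
Round 3: C 742, B 732. C has a majority.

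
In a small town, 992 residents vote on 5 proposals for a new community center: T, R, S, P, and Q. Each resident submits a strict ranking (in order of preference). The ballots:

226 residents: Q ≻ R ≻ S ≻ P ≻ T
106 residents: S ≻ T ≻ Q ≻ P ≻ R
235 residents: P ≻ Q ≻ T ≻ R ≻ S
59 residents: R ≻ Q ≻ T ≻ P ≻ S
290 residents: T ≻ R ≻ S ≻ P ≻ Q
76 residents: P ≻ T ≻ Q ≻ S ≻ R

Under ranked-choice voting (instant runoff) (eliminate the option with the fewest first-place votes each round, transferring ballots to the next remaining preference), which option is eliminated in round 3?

Q

Round 1: T 290, R 59, S 106, P 311, Q 226. Eliminate R.
Round 2: T 290, S 106, P 311, Q 285. Eliminate S.
Round 3: T 396, P 311, Q 285. Eliminate Q.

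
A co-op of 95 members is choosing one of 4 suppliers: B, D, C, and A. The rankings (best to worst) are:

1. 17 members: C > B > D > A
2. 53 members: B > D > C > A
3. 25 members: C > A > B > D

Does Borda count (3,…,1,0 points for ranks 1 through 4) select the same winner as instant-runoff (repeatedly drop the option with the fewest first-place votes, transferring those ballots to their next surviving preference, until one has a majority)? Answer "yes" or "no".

yes

Borda — scores: B 218, D 123, C 179, A 50. Winner: B.
Instant-runoff — R1 B 53, D 0, C 42, A 0 (B winner). Winner: B.
The two methods agree.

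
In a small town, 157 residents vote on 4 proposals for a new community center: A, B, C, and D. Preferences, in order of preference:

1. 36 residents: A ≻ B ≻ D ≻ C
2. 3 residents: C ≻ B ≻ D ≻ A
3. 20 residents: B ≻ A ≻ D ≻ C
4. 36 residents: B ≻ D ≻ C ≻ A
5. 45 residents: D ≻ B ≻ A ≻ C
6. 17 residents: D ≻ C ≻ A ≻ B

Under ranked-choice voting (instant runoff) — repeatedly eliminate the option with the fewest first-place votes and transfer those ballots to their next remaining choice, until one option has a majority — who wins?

Round 1: A 36, B 56, C 3, D 62. Eliminate C.
Round 2: A 36, B 59, D 62. Eliminate A.
Round 3: B 95, D 62. B has a majority.

B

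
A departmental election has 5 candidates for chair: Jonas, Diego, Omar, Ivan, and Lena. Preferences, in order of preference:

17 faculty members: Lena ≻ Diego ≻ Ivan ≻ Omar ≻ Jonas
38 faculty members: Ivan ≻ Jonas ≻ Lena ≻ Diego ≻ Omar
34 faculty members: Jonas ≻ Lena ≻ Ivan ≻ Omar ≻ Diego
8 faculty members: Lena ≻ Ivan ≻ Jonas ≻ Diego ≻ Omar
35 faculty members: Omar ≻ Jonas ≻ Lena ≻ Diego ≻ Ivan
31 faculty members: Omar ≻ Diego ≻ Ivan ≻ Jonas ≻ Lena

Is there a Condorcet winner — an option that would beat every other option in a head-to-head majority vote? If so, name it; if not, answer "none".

none

Checking pairwise contests:
Omar beats Jonas 83–80.
Jonas beats Diego 115–48.
Ivan beats Omar 97–66.
Diego beats Ivan 83–80.
Jonas beats Lena 138–25.
Every option loses at least one head-to-head, so there is no Condorcet winner.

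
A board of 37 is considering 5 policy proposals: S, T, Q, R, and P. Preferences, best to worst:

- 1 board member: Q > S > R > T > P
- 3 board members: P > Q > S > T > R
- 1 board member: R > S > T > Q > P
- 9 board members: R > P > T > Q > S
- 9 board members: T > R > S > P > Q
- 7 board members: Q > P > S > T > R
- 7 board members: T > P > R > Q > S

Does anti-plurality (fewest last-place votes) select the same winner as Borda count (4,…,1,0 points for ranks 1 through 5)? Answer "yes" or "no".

Anti-plurality — last-place votes: S 16, T 0, Q 9, R 10, P 2. Winner: T.
Borda — scores: S 44, T 95, Q 58, R 83, P 90. Winner: T.
The two methods agree.

yes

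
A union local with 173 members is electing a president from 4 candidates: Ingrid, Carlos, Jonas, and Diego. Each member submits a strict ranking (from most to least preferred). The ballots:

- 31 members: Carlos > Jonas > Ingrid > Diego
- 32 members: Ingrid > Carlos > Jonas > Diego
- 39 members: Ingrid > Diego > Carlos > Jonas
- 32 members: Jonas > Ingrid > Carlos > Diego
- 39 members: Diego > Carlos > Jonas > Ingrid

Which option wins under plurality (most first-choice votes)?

Ingrid

First-place votes: Ingrid 71, Carlos 31, Jonas 32, Diego 39.
Ingrid has the most first-place votes.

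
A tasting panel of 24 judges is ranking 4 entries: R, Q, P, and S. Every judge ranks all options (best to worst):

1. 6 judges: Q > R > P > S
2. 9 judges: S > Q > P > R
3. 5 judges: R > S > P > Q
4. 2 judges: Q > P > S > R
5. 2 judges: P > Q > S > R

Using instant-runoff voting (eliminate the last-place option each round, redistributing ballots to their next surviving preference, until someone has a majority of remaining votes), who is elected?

Round 1: R 5, Q 8, P 2, S 9. Eliminate P.
Round 2: R 5, Q 10, S 9. Eliminate R.
Round 3: Q 10, S 14. S has a majority.

S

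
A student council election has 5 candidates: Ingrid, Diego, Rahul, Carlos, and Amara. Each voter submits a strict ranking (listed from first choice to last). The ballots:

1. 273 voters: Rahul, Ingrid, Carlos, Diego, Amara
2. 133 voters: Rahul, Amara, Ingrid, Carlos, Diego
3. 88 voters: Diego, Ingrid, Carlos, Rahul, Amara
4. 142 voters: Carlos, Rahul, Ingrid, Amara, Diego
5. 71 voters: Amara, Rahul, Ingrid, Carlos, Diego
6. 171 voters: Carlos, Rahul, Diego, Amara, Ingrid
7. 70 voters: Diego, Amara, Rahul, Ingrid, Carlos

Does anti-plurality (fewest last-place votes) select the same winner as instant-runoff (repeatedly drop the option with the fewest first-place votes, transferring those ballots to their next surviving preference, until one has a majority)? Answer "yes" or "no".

yes

Anti-plurality — last-place votes: Ingrid 171, Diego 346, Rahul 0, Carlos 70, Amara 361. Winner: Rahul.
Instant-runoff — R1 Ingrid 0, Diego 158, Rahul 406, Carlos 313, Amara 71 (Ingrid out); R2 Diego 158, Rahul 406, Carlos 313, Amara 71 (Amara out); R3 Diego 158, Rahul 477, Carlos 313 (Rahul winner). Winner: Rahul.
The two methods agree.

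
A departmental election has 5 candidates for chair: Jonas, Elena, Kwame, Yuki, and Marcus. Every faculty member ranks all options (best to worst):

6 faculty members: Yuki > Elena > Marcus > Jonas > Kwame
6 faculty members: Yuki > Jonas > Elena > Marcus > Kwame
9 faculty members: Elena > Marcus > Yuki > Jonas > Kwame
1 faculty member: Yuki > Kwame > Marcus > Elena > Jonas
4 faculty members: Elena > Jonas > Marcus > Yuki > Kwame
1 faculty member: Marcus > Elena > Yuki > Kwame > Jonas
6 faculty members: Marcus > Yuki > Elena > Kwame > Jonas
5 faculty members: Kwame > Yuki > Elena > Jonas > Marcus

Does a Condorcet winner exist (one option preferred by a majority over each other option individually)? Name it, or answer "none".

none

Checking pairwise contests:
Elena beats Jonas 32–6.
Yuki beats Elena 24–14.
Jonas beats Kwame 25–13.
Marcus beats Yuki 20–18.
Elena beats Marcus 30–8.
Every option loses at least one head-to-head, so there is no Condorcet winner.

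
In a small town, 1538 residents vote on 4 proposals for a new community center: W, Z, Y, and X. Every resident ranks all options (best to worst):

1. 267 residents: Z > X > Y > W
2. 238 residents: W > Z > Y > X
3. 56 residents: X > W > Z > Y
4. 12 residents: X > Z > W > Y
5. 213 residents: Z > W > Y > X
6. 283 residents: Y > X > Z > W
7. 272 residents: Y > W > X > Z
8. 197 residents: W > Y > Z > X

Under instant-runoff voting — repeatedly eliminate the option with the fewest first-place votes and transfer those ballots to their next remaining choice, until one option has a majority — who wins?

Z

Round 1: W 435, Z 480, Y 555, X 68. Eliminate X.
Round 2: W 491, Z 492, Y 555. Eliminate W.
Round 3: Z 786, Y 752. Z has a majority.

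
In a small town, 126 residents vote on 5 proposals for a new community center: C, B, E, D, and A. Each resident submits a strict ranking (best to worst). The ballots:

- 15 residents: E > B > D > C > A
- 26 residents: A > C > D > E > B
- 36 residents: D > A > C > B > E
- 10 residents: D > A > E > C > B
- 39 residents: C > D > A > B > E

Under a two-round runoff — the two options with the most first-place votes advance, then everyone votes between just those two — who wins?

C

Round 1 first-place votes: C 39, B 0, E 15, D 46, A 26.
D and C advance.
Runoff: D is preferred to C by 61 voters; C by 65.
C wins the runoff.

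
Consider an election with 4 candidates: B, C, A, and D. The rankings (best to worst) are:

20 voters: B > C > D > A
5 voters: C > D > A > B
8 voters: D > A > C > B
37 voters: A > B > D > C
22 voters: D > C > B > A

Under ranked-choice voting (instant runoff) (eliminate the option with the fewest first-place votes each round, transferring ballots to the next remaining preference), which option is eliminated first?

C

Round 1: B 20, C 5, A 37, D 30. Eliminate C.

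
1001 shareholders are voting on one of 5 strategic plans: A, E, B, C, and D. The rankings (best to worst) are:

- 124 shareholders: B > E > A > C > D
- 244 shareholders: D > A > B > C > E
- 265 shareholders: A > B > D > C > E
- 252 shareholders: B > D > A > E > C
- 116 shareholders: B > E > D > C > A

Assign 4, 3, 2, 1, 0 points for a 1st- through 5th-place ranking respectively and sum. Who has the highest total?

B

A: 124·2 + 244·3 + 265·4 + 252·2 + 116·0 = 2544
E: 124·3 + 244·0 + 265·0 + 252·1 + 116·3 = 972
B: 124·4 + 244·2 + 265·3 + 252·4 + 116·4 = 3251
C: 124·1 + 244·1 + 265·1 + 252·0 + 116·1 = 749
D: 124·0 + 244·4 + 265·2 + 252·3 + 116·2 = 2494
B has the highest Borda score (3251).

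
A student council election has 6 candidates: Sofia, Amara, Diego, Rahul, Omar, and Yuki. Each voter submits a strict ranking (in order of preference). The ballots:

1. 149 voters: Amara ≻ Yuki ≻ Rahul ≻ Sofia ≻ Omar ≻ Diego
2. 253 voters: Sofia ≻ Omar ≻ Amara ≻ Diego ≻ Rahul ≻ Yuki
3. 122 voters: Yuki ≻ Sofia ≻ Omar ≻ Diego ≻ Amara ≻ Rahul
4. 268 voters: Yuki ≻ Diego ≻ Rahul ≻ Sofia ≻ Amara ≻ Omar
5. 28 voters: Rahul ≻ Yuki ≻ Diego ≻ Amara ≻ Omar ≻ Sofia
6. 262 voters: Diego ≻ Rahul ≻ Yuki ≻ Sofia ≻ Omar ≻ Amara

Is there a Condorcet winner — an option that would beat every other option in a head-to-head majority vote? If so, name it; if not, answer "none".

Checking pairwise contests:
Diego beats Sofia 558–524.
Sofia beats Amara 905–177.
Yuki beats Diego 567–515.
Diego beats Rahul 905–177.
Sofia beats Omar 1054–28.
Rahul beats Yuki 543–539.
Every option loses at least one head-to-head, so there is no Condorcet winner.

none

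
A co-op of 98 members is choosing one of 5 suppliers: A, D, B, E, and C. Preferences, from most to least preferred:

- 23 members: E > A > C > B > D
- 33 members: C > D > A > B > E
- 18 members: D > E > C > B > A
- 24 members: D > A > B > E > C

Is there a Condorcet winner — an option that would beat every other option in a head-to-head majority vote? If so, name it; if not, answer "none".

Checking pairwise contests:
D beats A 75–23.
C beats D 56–42.
A beats B 80–18.
A beats E 57–41.
E beats C 65–33.
Every option loses at least one head-to-head, so there is no Condorcet winner.

none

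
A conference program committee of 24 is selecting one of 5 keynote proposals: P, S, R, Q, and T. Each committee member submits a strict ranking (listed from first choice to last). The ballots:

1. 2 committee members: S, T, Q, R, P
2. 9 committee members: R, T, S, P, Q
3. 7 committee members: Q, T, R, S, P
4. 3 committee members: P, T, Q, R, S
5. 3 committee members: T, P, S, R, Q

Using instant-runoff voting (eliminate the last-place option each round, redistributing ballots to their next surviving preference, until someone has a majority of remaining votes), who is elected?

Round 1: P 3, S 2, R 9, Q 7, T 3. Eliminate S.
Round 2: P 3, R 9, Q 7, T 5. Eliminate P.
Round 3: R 9, Q 7, T 8. Eliminate Q.
Round 4: R 9, T 15. T has a majority.

T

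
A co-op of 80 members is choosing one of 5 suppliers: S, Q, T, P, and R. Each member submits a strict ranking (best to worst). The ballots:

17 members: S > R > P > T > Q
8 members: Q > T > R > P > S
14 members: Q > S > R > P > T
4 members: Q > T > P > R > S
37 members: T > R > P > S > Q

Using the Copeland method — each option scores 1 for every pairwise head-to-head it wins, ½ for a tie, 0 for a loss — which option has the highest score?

T

S: beats Q; loses to T, P, and R → score 1.
Q: loses to S, T, P, and R → score 0.
T: beats S, Q, P, and R → score 4.
P: beats S and Q; loses to T and R → score 2.
R: beats S, Q, and P; loses to T → score 3.
T has the best pairwise record.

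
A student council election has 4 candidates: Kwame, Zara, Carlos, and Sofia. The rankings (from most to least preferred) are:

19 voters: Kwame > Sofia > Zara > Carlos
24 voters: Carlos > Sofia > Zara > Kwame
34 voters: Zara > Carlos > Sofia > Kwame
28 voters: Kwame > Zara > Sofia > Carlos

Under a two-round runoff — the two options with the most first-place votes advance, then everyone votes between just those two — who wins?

Zara

Round 1 first-place votes: Kwame 47, Zara 34, Carlos 24, Sofia 0.
Kwame and Zara advance.
Runoff: Kwame is preferred to Zara by 47 voters; Zara by 58.
Zara wins the runoff.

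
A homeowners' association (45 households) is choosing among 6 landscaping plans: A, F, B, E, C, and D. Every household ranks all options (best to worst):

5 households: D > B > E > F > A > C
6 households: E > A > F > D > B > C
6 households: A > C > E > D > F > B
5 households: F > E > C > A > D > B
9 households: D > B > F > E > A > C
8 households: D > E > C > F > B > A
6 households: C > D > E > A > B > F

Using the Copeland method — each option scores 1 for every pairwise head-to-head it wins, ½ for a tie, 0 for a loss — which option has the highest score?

D

A: beats B and C; loses to F, E, and D → score 2.
F: beats A, B, and C; loses to E and D → score 3.
B: loses to A, F, E, C, and D → score 0.
E: beats A, F, B, and C; loses to D → score 4.
C: beats B; loses to A, F, E, and D → score 1.
D: beats A, F, B, E, and C → score 5.
D has the best pairwise record.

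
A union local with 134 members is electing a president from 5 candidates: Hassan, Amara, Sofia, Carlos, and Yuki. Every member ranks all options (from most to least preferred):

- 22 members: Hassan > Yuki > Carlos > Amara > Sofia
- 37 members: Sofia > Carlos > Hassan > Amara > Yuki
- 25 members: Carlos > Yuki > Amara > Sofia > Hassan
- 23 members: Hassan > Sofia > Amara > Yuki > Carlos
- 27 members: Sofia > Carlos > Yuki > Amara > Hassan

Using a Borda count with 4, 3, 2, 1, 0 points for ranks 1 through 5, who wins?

Hassan: 22·4 + 37·2 + 25·0 + 23·4 + 27·0 = 254
Amara: 22·1 + 37·1 + 25·2 + 23·2 + 27·1 = 182
Sofia: 22·0 + 37·4 + 25·1 + 23·3 + 27·4 = 350
Carlos: 22·2 + 37·3 + 25·4 + 23·0 + 27·3 = 336
Yuki: 22·3 + 37·0 + 25·3 + 23·1 + 27·2 = 218
Sofia has the highest Borda score (350).

Sofia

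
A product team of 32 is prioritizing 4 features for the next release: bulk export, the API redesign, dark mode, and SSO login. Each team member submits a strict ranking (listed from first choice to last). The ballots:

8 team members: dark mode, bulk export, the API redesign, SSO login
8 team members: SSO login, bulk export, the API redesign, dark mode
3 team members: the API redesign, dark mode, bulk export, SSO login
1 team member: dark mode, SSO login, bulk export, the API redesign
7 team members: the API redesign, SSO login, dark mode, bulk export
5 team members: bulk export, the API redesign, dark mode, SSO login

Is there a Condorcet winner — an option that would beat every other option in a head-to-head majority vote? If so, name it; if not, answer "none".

none

Checking pairwise contests:
dark mode beats bulk export 19–13.
bulk export beats the API redesign 22–10.
the API redesign beats dark mode 23–9.
the API redesign beats SSO login 23–9.
Every option loses at least one head-to-head, so there is no Condorcet winner.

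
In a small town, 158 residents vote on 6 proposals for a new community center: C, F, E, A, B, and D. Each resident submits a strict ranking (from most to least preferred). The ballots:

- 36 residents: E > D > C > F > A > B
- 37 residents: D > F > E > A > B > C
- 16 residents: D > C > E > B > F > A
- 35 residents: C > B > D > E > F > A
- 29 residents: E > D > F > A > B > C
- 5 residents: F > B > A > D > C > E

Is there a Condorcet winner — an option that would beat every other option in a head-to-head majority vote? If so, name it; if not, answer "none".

D

D vs C: 123–35 for D.
D vs F: 153–5 for D.
D vs E: 93–65 for D.
D vs A: 153–5 for D.
D vs B: 118–40 for D.
D beats every other option head-to-head.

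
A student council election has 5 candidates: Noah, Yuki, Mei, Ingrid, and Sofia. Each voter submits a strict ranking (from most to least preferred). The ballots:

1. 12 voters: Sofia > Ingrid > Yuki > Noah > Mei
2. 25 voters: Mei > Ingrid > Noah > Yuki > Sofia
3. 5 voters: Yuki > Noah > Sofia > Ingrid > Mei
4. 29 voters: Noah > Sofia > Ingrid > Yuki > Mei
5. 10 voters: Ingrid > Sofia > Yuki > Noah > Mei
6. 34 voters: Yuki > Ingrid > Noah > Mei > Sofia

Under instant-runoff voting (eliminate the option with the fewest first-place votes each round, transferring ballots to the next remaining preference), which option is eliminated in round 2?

Round 1: Noah 29, Yuki 39, Mei 25, Ingrid 10, Sofia 12. Eliminate Ingrid.
Round 2: Noah 29, Yuki 39, Mei 25, Sofia 22. Eliminate Sofia.

Sofia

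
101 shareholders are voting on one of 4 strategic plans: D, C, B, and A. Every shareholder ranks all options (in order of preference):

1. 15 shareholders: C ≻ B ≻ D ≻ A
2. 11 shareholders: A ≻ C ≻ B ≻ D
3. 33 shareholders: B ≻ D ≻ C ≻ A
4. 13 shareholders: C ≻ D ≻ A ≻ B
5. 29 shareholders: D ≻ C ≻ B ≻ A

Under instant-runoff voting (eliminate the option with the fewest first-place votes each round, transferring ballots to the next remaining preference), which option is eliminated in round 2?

D

Round 1: D 29, C 28, B 33, A 11. Eliminate A.
Round 2: D 29, C 39, B 33. Eliminate D.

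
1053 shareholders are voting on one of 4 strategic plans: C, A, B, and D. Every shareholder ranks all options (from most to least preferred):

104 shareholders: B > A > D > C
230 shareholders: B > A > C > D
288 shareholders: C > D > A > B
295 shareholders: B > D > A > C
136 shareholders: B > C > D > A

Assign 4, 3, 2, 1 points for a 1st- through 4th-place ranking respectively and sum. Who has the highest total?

C: 104·1 + 230·2 + 288·4 + 295·1 + 136·3 = 2419
A: 104·3 + 230·3 + 288·2 + 295·2 + 136·1 = 2304
B: 104·4 + 230·4 + 288·1 + 295·4 + 136·4 = 3348
D: 104·2 + 230·1 + 288·3 + 295·3 + 136·2 = 2459
B has the highest Borda score (3348).

B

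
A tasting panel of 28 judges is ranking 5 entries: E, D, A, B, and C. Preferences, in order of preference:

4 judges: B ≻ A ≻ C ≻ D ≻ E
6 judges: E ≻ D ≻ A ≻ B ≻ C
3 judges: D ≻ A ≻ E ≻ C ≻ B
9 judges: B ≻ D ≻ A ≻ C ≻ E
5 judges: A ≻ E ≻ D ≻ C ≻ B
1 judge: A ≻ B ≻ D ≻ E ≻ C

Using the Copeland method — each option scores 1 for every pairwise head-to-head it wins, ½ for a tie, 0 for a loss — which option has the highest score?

D

E: beats C; ties B; loses to D and A → score 1.5.
D: beats E, A, and C; ties B → score 3.5.
A: beats E, B, and C; loses to D → score 3.
B: beats C; ties E and D; loses to A → score 2.
C: loses to E, D, A, and B → score 0.
D has the best pairwise record.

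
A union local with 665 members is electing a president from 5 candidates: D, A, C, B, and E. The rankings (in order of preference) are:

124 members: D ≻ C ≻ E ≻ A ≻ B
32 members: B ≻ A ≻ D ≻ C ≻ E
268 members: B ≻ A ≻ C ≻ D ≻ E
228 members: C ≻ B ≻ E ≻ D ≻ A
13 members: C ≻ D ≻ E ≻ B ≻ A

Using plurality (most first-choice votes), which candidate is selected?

First-place votes: D 124, A 0, C 241, B 300, E 0.
B has the most first-place votes.

B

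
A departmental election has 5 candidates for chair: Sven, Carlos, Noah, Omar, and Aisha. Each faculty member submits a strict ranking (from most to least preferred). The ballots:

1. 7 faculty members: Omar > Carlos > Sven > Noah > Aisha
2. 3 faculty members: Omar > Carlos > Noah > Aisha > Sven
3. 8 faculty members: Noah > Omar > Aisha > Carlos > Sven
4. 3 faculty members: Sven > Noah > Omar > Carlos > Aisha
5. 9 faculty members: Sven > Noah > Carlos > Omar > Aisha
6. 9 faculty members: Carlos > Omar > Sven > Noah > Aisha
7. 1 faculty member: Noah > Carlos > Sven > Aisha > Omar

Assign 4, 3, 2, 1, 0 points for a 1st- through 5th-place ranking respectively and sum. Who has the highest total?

Omar

Sven: 7·2 + 3·0 + 8·0 + 3·4 + 9·4 + 9·2 + 1·2 = 82
Carlos: 7·3 + 3·3 + 8·1 + 3·1 + 9·2 + 9·4 + 1·3 = 98
Noah: 7·1 + 3·2 + 8·4 + 3·3 + 9·3 + 9·1 + 1·4 = 94
Omar: 7·4 + 3·4 + 8·3 + 3·2 + 9·1 + 9·3 + 1·0 = 106
Aisha: 7·0 + 3·1 + 8·2 + 3·0 + 9·0 + 9·0 + 1·1 = 20
Omar has the highest Borda score (106).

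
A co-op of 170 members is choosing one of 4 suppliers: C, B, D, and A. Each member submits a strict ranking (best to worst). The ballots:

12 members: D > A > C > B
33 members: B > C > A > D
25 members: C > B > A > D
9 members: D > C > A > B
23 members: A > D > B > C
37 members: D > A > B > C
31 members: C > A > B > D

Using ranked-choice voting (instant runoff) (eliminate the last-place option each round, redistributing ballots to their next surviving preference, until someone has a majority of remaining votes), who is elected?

C

Round 1: C 56, B 33, D 58, A 23. Eliminate A.
Round 2: C 56, B 33, D 81. Eliminate B.
Round 3: C 89, D 81. C has a majority.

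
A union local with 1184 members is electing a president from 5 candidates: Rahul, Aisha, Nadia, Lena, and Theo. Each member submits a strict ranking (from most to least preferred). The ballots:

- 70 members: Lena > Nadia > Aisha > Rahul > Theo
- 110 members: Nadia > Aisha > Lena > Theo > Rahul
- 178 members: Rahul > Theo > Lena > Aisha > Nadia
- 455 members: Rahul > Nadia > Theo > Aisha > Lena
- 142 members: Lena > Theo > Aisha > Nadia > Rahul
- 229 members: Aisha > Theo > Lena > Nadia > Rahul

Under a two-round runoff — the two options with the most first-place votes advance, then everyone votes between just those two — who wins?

Round 1 first-place votes: Rahul 633, Aisha 229, Nadia 110, Lena 212, Theo 0.
Rahul and Aisha advance.
Runoff: Rahul is preferred to Aisha by 633 voters; Aisha by 551.
Rahul wins the runoff.

Rahul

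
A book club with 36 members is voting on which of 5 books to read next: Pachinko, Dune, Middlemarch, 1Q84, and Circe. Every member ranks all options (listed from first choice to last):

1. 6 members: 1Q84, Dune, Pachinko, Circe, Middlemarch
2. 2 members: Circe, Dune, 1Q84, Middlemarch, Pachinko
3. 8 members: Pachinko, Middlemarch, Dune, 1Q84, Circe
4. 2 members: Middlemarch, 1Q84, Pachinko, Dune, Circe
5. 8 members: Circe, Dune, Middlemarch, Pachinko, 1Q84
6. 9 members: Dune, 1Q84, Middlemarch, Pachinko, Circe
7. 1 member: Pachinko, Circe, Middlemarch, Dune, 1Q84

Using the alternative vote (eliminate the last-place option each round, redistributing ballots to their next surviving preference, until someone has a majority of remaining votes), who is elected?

Dune

Round 1: Pachinko 9, Dune 9, Middlemarch 2, 1Q84 6, Circe 10. Eliminate Middlemarch.
Round 2: Pachinko 9, Dune 9, 1Q84 8, Circe 10. Eliminate 1Q84.
Round 3: Pachinko 11, Dune 15, Circe 10. Eliminate Circe.
Round 4: Pachinko 11, Dune 25. Dune has a majority.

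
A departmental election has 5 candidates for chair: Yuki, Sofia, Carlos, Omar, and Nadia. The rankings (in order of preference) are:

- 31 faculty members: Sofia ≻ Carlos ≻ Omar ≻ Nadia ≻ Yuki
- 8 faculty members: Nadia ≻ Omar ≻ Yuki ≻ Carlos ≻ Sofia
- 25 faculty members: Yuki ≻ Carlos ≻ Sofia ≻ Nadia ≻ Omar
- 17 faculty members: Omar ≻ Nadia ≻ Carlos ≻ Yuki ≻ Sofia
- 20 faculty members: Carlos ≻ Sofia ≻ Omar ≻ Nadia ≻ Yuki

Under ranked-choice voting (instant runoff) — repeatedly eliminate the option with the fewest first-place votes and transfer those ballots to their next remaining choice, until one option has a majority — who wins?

Round 1: Yuki 25, Sofia 31, Carlos 20, Omar 17, Nadia 8. Eliminate Nadia.
Round 2: Yuki 25, Sofia 31, Carlos 20, Omar 25. Eliminate Carlos.
Round 3: Yuki 25, Sofia 51, Omar 25. Sofia has a majority.

Sofia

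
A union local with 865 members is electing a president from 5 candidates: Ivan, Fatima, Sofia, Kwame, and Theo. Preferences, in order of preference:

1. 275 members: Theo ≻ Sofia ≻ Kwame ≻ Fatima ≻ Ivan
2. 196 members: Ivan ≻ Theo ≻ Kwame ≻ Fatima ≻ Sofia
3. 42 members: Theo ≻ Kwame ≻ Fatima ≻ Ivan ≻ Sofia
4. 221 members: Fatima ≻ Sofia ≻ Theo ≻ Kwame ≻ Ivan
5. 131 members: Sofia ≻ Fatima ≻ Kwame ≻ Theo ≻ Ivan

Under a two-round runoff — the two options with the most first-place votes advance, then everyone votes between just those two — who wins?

Theo

Round 1 first-place votes: Ivan 196, Fatima 221, Sofia 131, Kwame 0, Theo 317.
Theo and Fatima advance.
Runoff: Theo is preferred to Fatima by 513 voters; Fatima by 352.
Theo wins the runoff.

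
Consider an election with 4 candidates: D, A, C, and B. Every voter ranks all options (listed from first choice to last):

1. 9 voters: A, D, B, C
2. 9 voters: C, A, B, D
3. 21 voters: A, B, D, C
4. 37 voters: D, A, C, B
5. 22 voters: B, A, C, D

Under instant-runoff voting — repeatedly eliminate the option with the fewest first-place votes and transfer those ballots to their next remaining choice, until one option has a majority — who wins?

A

Round 1: D 37, A 30, C 9, B 22. Eliminate C.
Round 2: D 37, A 39, B 22. Eliminate B.
Round 3: D 37, A 61. A has a majority.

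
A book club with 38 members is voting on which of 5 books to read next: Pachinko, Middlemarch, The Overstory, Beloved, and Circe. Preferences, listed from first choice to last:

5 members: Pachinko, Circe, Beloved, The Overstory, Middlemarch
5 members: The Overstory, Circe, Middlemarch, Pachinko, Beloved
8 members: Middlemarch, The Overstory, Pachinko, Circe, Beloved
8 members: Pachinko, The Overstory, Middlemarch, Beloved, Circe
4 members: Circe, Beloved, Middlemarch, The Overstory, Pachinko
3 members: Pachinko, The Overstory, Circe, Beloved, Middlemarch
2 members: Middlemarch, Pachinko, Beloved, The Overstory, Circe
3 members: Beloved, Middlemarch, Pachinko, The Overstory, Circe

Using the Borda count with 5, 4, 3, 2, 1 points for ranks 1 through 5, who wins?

Pachinko: 5·5 + 5·2 + 8·3 + 8·5 + 4·1 + 3·5 + 2·4 + 3·3 = 135
Middlemarch: 5·1 + 5·3 + 8·5 + 8·3 + 4·3 + 3·1 + 2·5 + 3·4 = 121
The Overstory: 5·2 + 5·5 + 8·4 + 8·4 + 4·2 + 3·4 + 2·2 + 3·2 = 129
Beloved: 5·3 + 5·1 + 8·1 + 8·2 + 4·4 + 3·2 + 2·3 + 3·5 = 87
Circe: 5·4 + 5·4 + 8·2 + 8·1 + 4·5 + 3·3 + 2·1 + 3·1 = 98
Pachinko has the highest Borda score (135).

Pachinko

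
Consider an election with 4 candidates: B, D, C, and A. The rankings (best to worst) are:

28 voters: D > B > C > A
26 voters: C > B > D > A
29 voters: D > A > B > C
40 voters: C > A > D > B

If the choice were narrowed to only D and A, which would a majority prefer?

D

Voters preferring D to A: 83; preferring A to D: 40.
D wins the head-to-head.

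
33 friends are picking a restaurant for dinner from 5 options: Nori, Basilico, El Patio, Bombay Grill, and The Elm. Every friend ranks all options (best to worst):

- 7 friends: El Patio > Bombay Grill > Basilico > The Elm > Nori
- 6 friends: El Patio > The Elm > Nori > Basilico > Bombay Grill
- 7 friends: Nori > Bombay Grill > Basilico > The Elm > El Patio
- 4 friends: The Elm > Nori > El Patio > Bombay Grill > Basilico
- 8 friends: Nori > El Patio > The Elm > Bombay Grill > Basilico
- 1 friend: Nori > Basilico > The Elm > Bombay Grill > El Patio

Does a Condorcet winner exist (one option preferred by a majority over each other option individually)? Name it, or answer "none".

none

Checking pairwise contests:
The Elm beats Nori 17–16.
Nori beats Basilico 26–7.
Nori beats El Patio 20–13.
Nori beats Bombay Grill 26–7.
El Patio beats The Elm 21–12.
Every option loses at least one head-to-head, so there is no Condorcet winner.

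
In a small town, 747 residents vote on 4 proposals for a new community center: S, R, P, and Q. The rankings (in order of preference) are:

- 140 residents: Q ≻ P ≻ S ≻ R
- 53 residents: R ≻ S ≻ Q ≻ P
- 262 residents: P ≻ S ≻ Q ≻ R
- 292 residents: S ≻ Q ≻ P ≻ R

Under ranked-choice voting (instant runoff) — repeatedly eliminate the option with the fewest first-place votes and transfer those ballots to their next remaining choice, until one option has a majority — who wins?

Round 1: S 292, R 53, P 262, Q 140. Eliminate R.
Round 2: S 345, P 262, Q 140. Eliminate Q.
Round 3: S 345, P 402. P has a majority.

P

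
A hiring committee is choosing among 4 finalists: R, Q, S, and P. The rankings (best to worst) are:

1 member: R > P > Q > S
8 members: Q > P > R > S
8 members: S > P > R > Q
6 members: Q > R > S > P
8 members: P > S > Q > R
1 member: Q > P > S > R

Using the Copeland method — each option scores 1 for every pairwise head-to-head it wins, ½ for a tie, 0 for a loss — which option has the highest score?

R: loses to Q, S, and P → score 0.
Q: beats R; ties S; loses to P → score 1.5.
S: beats R; ties Q; loses to P → score 1.5.
P: beats R, Q, and S → score 3.
P has the best pairwise record.

P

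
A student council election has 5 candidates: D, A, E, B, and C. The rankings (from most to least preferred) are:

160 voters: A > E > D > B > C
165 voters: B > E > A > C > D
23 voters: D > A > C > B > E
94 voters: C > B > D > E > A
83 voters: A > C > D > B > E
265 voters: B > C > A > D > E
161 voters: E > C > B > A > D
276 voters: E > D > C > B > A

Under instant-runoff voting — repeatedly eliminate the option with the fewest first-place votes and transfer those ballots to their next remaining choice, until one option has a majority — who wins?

Round 1: D 23, A 243, E 437, B 430, C 94. Eliminate D.
Round 2: A 266, E 437, B 430, C 94. Eliminate C.
Round 3: A 266, E 437, B 524. Eliminate A.
Round 4: E 597, B 630. B has a majority.

B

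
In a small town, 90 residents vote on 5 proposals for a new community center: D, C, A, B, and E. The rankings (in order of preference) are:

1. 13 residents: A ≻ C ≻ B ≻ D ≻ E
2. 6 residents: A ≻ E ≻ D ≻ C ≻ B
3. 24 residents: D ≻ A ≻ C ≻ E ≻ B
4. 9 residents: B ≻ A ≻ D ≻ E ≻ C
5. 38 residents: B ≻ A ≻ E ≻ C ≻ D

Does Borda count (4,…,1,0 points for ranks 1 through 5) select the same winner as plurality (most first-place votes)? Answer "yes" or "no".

Borda — scores: D 139, C 131, A 289, B 214, E 127. Winner: A.
Plurality — first-place votes: D 24, C 0, A 19, B 47, E 0. Winner: B.
The two methods disagree.

no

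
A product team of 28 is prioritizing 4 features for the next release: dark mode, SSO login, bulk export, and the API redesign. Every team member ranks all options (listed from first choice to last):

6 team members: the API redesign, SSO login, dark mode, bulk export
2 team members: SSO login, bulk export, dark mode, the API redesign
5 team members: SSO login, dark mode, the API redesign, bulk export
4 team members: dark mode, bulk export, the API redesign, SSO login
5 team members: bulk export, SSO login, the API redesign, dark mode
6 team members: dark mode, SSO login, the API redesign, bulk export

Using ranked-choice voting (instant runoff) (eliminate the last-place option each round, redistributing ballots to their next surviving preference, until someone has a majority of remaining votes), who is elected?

SSO login

Round 1: dark mode 10, SSO login 7, bulk export 5, the API redesign 6. Eliminate bulk export.
Round 2: dark mode 10, SSO login 12, the API redesign 6. Eliminate the API redesign.
Round 3: dark mode 10, SSO login 18. SSO login has a majority.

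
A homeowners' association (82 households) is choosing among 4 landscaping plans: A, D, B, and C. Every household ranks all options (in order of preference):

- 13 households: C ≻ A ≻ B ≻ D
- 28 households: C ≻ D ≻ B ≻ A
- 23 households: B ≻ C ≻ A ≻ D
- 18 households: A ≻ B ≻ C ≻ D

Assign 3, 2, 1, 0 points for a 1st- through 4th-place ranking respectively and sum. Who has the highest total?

C

A: 13·2 + 28·0 + 23·1 + 18·3 = 103
D: 13·0 + 28·2 + 23·0 + 18·0 = 56
B: 13·1 + 28·1 + 23·3 + 18·2 = 146
C: 13·3 + 28·3 + 23·2 + 18·1 = 187
C has the highest Borda score (187).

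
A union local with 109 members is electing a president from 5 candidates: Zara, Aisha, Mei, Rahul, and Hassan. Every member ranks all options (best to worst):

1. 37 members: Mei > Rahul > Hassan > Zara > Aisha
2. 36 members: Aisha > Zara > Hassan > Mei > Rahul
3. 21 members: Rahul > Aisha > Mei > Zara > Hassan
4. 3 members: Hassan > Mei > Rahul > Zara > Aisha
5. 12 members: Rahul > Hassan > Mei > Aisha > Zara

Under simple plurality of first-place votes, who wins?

First-place votes: Zara 0, Aisha 36, Mei 37, Rahul 33, Hassan 3.
Mei has the most first-place votes.

Mei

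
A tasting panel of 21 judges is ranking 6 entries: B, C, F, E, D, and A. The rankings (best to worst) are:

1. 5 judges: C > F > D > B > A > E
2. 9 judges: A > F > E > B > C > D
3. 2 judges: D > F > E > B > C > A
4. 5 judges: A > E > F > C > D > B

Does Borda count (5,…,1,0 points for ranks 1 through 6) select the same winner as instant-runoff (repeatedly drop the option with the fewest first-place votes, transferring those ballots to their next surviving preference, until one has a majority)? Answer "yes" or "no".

Borda — scores: B 32, C 46, F 79, E 53, D 30, A 75. Winner: F.
Instant-runoff — R1 B 0, C 5, F 0, E 0, D 2, A 14 (A winner). Winner: A.
The two methods disagree.

no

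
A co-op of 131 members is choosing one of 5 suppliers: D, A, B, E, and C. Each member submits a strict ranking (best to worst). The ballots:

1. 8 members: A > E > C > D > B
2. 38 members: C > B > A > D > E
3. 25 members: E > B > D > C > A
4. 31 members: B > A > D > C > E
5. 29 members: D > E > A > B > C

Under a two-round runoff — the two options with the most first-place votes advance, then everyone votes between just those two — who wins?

B

Round 1 first-place votes: D 29, A 8, B 31, E 25, C 38.
C and B advance.
Runoff: C is preferred to B by 46 voters; B by 85.
B wins the runoff.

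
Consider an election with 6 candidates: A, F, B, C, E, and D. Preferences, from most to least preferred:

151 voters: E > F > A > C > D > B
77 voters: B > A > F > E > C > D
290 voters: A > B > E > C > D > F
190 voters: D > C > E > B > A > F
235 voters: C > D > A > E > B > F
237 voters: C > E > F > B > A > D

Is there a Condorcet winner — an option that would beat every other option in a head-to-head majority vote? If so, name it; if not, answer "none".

C vs A: 662–518 for C.
C vs F: 952–228 for C.
C vs B: 813–367 for C.
C vs E: 662–518 for C.
C vs D: 990–190 for C.
C beats every other option head-to-head.

C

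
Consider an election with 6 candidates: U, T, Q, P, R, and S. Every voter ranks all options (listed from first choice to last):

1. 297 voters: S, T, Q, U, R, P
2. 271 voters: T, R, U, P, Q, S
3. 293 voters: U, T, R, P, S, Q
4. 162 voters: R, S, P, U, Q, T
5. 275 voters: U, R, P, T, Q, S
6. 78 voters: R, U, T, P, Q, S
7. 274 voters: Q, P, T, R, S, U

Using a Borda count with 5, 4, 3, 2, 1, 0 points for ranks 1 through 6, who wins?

U: 297·2 + 271·3 + 293·5 + 162·2 + 275·5 + 78·4 + 274·0 = 4883
T: 297·4 + 271·5 + 293·4 + 162·0 + 275·2 + 78·3 + 274·3 = 5321
Q: 297·3 + 271·1 + 293·0 + 162·1 + 275·1 + 78·1 + 274·5 = 3047
P: 297·0 + 271·2 + 293·2 + 162·3 + 275·3 + 78·2 + 274·4 = 3691
R: 297·1 + 271·4 + 293·3 + 162·5 + 275·4 + 78·5 + 274·2 = 5108
S: 297·5 + 271·0 + 293·1 + 162·4 + 275·0 + 78·0 + 274·1 = 2700
T has the highest Borda score (5321).

T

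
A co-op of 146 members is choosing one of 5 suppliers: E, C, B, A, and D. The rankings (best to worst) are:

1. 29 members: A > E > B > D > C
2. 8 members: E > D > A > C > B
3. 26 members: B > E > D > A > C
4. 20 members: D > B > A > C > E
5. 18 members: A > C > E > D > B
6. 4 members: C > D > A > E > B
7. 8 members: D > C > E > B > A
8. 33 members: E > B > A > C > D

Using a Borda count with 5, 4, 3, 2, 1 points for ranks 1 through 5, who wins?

E

E: 29·4 + 8·5 + 26·4 + 20·1 + 18·3 + 4·2 + 8·3 + 33·5 = 531
C: 29·1 + 8·2 + 26·1 + 20·2 + 18·4 + 4·5 + 8·4 + 33·2 = 301
B: 29·3 + 8·1 + 26·5 + 20·4 + 18·1 + 4·1 + 8·2 + 33·4 = 475
A: 29·5 + 8·3 + 26·2 + 20·3 + 18·5 + 4·3 + 8·1 + 33·3 = 490
D: 29·2 + 8·4 + 26·3 + 20·5 + 18·2 + 4·4 + 8·5 + 33·1 = 393
E has the highest Borda score (531).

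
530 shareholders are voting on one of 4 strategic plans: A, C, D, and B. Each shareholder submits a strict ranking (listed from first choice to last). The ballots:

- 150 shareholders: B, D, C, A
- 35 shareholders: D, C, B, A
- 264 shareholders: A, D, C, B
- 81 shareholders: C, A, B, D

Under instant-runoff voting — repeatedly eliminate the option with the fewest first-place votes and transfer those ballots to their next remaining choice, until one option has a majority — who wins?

A

Round 1: A 264, C 81, D 35, B 150. Eliminate D.
Round 2: A 264, C 116, B 150. Eliminate C.
Round 3: A 345, B 185. A has a majority.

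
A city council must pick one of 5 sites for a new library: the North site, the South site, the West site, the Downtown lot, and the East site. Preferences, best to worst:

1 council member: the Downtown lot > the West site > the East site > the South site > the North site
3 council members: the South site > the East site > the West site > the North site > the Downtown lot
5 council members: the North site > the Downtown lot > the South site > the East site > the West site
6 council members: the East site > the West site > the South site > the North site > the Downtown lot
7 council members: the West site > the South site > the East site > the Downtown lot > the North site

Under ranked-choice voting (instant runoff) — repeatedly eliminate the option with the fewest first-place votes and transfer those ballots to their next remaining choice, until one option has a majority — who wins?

the East site

Round 1: the North site 5, the South site 3, the West site 7, the Downtown lot 1, the East site 6. Eliminate the Downtown lot.
Round 2: the North site 5, the South site 3, the West site 8, the East site 6. Eliminate the South site.
Round 3: the North site 5, the West site 8, the East site 9. Eliminate the North site.
Round 4: the West site 8, the East site 14. The East site has a majority.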